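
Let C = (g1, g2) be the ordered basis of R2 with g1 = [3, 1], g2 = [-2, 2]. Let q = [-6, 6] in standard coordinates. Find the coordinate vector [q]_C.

[0, 3]

Write q = c_1 g1 + c_2 g2 and solve for the c_i.
System: 3c_1 - 2c_2 = -6, c_1 + 2c_2 = 6; solving gives c_1 = 0, c_2 = 3.
Check: 0·g1 + 3g2 = [-6, 6].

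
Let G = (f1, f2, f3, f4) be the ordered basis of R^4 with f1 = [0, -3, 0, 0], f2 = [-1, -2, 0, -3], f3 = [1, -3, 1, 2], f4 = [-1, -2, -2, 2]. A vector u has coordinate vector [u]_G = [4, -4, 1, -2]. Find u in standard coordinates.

[7, -3, 5, 10]

By definition u = 4f1 - 4f2 + f3 - 2f4.
Summing componentwise gives [7, -3, 5, 10].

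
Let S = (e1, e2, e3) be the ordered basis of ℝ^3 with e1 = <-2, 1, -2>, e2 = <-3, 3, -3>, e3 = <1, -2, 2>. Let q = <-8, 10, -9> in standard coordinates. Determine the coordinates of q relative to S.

<-1, 3, -1>

We seek scalars with c_1 e1 + ... + c_3 e3 = q; equivalently solve M c = q where the columns of M are e1, ..., e3.
Gaussian elimination on [M | q] yields c = (-1, 3, -1).
Check: -e1 + 3e2 - e3 = <-8, 10, -9>.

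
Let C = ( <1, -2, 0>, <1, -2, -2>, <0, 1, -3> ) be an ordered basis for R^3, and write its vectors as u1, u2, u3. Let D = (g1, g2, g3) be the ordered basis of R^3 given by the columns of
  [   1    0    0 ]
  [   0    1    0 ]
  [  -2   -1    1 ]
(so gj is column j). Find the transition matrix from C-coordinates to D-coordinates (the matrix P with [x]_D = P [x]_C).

[[1, 1, 0], [-2, -2, 1], [0, -2, -2]]

Take x = uj: its C-coordinates are the j-th standard unit vector, so P e_j — column j of P — equals [uj]_D.
u1 = g1 - 2g2 + 0·g3, giving column 1 = <1, -2, 0>; repeating for each j gives P = [[1, 1, 0], [-2, -2, 1], [0, -2, -2]].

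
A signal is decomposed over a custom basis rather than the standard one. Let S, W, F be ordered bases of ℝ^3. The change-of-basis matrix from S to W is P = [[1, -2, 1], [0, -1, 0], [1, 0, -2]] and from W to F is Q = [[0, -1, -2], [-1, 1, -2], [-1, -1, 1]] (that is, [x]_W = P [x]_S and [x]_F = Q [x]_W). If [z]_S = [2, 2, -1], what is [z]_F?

[-6, -7, 9]

Composing the changes, [z]_F = Q P [z]_S.
Q P = [[-2, 1, 4], [-3, 1, 3], [0, 3, -3]]; applying this to [2, 2, -1] gives [-6, -7, 9].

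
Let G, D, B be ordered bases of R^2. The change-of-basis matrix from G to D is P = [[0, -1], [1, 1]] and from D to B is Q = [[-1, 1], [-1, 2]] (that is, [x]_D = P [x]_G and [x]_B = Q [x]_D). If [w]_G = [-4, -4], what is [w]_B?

[-12, -20]

Composing the changes, [w]_B = Q P [w]_G.
Q P = [[1, 2], [2, 3]]; applying this to [-4, -4] gives [-12, -20].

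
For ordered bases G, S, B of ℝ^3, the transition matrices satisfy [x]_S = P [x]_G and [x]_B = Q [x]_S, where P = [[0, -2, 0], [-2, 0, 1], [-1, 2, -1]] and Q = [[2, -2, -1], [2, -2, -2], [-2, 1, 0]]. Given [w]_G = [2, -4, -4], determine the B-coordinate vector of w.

[38, 44, -24]

Apply P to get S-coordinates [8, -8, -6], then Q to get B-coordinates.
The result is [w]_B = [38, 44, -24].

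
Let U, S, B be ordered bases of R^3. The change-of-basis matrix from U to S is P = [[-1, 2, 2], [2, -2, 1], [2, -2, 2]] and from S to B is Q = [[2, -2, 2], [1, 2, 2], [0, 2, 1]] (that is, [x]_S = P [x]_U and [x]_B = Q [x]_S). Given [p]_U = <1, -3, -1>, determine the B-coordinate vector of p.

Composing the changes, [p]_B = Q P [p]_U.
Q P = [[-2, 4, 6], [7, -6, 8], [6, -6, 4]]; applying this to <1, -3, -1> gives <-20, 17, 20>.

<-20, 17, 20>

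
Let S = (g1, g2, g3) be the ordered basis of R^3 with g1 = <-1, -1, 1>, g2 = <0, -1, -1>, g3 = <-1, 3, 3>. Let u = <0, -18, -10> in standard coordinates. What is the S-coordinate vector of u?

We seek scalars with c_1 g1 + ... + c_3 g3 = u; equivalently solve M c = u where the columns of M are g1, ..., g3.
Gaussian elimination on [M | u] yields c = (4, 2, -4).
Check: 4g1 + 2g2 - 4g3 = <0, -18, -10>.

<4, 2, -4>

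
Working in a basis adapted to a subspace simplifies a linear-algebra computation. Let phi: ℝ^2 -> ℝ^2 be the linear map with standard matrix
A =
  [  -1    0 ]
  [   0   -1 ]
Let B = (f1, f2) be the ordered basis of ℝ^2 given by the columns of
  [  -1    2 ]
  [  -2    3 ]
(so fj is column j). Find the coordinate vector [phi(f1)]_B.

(-1, 0)

Compute phi(f1) = A f1 = (1, 2) in standard coordinates.
Then write this in B-coordinates: solve for y in y_1 f1 + y_2 f2 = (1, 2).
This gives y = (-1, 0), which is column 1 of [phi]_B.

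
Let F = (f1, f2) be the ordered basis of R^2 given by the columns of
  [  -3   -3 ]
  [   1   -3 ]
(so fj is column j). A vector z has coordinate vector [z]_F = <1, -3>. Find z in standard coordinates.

z = M [z]_F, where M has columns f1, f2.
Carrying out the matrix-vector product, z = <6, 10>.

<6, 10>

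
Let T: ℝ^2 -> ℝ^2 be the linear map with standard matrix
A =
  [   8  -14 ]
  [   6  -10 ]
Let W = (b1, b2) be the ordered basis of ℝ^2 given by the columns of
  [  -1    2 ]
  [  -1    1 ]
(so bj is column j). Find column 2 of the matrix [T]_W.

Compute T(b2) = A b2 = [2, 2] in standard coordinates.
Then write this in W-coordinates: solve for y in y_1 b1 + y_2 b2 = [2, 2].
This gives y = [-2, 0], which is column 2 of [T]_W.

[-2, 0]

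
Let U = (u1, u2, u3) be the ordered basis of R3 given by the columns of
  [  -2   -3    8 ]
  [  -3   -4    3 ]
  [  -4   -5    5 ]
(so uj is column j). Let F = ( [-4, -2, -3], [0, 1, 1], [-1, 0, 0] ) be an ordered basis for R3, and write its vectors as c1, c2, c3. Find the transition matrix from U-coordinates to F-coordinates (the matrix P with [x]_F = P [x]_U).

Column j of P is [uj]_F, since P maps U-coordinates to F-coordinates.
Expressing u1 in F: u1 = c1 - c2 - 2c3, so column 1 of P is [1, -1, -2].
Doing the same for each uj gives P = [[1, 1, -2], [-1, -2, -1], [-2, -1, 0]].

[[1, 1, -2], [-1, -2, -1], [-2, -1, 0]]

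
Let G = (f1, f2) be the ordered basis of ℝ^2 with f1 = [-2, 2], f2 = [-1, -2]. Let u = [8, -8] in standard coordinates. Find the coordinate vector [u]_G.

Write u = c_1 f1 + c_2 f2 and solve for the c_i.
System: -2c_1 - c_2 = 8, 2c_1 - 2c_2 = -8; solving gives c_1 = -4, c_2 = 0.
Check: -4f1 + 0·f2 = [8, -8].

[-4, 0]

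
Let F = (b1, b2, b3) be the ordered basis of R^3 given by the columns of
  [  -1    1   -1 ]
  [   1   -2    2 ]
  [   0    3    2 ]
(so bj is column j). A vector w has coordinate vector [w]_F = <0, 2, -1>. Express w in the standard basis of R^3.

<3, -6, 4>

By definition w = 0·b1 + 2b2 - b3.
Summing componentwise gives <3, -6, 4>.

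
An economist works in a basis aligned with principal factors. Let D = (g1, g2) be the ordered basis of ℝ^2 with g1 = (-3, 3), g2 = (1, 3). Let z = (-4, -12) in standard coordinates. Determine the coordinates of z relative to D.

(0, -4)

[z]_D is the unique c with M c = z, where M has columns g1, g2.
System: -3c_1 + c_2 = -4, 3c_1 + 3c_2 = -12; solving gives c_1 = 0, c_2 = -4.
Check: 0·g1 - 4g2 = (-4, -12).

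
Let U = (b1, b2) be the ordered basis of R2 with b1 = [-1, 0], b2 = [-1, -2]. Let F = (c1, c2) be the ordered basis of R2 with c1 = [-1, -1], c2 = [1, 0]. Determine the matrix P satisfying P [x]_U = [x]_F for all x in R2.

Column j of P is [bj]_F, since P maps U-coordinates to F-coordinates.
Expressing b1 in F: b1 = 0·c1 - c2, so column 1 of P is [0, -1].
Doing the same for each bj gives P = [[0, 2], [-1, 1]].

[[0, 2], [-1, 1]]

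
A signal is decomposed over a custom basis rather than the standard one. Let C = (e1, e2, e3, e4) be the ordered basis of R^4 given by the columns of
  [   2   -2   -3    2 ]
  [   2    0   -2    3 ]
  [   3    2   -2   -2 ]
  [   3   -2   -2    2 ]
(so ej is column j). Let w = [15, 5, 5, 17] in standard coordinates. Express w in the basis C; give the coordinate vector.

[3, -4, -1, -1]

[w]_C is the unique c with M c = w, where M has columns e1, ..., e4.
Gaussian elimination on [M | w] yields c = (3, -4, -1, -1).
Check: 3e1 - 4e2 - e3 - e4 = [15, 5, 5, 17].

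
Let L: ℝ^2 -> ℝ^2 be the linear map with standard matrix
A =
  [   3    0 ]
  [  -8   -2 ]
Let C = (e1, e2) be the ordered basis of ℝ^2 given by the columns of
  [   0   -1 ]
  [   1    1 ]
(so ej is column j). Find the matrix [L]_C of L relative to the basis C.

[[-2, 3], [0, 3]]

With P the matrix whose columns are e1, e2, [L]_C = P^(-1) A P.
Column by column: L(e1) = A e1 = <0, -2>; its C-coordinates <-2, 0> give column 1.
Continuing for each basis vector yields [L]_C = [[-2, 3], [0, 3]].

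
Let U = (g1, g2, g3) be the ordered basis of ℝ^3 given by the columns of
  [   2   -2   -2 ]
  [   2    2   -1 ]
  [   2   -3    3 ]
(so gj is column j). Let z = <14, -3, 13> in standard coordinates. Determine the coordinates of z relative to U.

<2, -4, -1>

We seek scalars with c_1 g1 + ... + c_3 g3 = z; equivalently solve M c = z where the columns of M are g1, ..., g3.
Gaussian elimination on [M | z] yields c = (2, -4, -1).
Check: 2g1 - 4g2 - g3 = <14, -3, 13>.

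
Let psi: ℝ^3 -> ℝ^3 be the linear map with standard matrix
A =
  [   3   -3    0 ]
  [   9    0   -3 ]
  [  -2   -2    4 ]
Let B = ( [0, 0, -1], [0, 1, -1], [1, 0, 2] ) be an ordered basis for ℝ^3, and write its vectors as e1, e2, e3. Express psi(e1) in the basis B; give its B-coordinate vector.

Compute psi(e1) = A e1 = [0, 3, -4] in standard coordinates.
Then write this in B-coordinates: solve for y in y_1 e1 + ... + y_3 e3 = [0, 3, -4].
This gives y = [1, 3, 0], which is column 1 of [psi]_B.

[1, 3, 0]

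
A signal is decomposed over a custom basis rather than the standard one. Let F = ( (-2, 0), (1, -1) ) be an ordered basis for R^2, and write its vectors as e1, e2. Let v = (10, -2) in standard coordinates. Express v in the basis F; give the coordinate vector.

(-4, 2)

We seek scalars with c_1 e1 + c_2 e2 = v; equivalently solve M c = v where the columns of M are e1, e2.
System: -2c_1 + c_2 = 10, 0c_1 - c_2 = -2; solving gives c_1 = -4, c_2 = 2.
Check: -4e1 + 2e2 = (10, -2).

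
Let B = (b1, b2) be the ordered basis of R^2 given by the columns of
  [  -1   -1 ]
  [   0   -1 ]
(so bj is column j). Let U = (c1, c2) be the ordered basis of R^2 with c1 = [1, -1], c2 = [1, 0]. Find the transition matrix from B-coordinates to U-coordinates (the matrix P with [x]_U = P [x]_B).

[[0, 1], [-1, -2]]

Let M have columns bj and N have columns cj. Then for every x, N [x]_U = x = M [x]_B, so P = N^(-1) M.
Since det N = 1, N^(-1) has integer entries; multiplying gives P = [[0, 1], [-1, -2]].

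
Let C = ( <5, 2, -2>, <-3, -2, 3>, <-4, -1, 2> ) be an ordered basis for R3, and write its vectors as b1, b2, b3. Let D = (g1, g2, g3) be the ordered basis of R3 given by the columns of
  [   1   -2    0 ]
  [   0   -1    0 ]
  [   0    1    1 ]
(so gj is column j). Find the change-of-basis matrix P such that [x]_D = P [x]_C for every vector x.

[[1, 1, -2], [-2, 2, 1], [0, 1, 1]]

Let M have columns bj and N have columns gj. Then for every x, N [x]_D = x = M [x]_C, so P = N^(-1) M.
Since det N = -1, N^(-1) has integer entries; multiplying gives P = [[1, 1, -2], [-2, 2, 1], [0, 1, 1]].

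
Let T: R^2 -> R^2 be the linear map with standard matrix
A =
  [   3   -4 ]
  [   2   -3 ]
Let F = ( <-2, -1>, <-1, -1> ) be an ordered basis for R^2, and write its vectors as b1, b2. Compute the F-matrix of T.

The j-th column of [T]_F is [T(bj)]_F.
T(b1) = A b1 = <-2, -1> = b1 + 0·b2, so column 1 is <1, 0>.
Repeating for b2 and assembling the columns gives [[1, 0], [0, -1]].

[[1, 0], [0, -1]]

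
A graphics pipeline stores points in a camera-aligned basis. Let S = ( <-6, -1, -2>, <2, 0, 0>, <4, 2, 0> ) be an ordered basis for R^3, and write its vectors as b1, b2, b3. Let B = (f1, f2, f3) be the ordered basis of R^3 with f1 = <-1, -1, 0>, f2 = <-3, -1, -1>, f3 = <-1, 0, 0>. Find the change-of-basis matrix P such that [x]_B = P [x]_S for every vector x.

[[-1, 0, -2], [2, 0, 0], [1, -2, -2]]

Let M have columns bj and N have columns fj. Then for every x, N [x]_B = x = M [x]_S, so P = N^(-1) M.
Since det N = -1, N^(-1) has integer entries; multiplying gives P = [[-1, 0, -2], [2, 0, 0], [1, -2, -2]].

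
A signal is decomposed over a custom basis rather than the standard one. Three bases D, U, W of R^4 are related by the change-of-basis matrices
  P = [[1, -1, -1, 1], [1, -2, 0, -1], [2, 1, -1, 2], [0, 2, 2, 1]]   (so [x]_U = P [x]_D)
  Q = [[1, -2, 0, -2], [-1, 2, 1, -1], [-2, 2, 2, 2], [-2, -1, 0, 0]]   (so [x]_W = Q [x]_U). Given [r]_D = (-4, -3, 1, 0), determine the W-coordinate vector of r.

First [r]_U = P [r]_D = (-2, 2, -12, -4).
Then [r]_W = Q [r]_U = (2, -2, -24, 2).

(2, -2, -24, 2)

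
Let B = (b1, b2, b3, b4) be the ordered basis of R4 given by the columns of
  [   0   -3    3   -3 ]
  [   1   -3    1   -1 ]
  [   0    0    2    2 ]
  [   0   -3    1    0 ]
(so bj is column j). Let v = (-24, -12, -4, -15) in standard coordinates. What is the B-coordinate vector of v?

We seek scalars with c_1 b1 + ... + c_4 b4 = v; equivalently solve M c = v where the columns of M are b1, ..., b4.
Gaussian elimination on [M | v] yields c = (4, 4, -3, 1).
Check: 4b1 + 4b2 - 3b3 + b4 = (-24, -12, -4, -15).

(4, 4, -3, 1)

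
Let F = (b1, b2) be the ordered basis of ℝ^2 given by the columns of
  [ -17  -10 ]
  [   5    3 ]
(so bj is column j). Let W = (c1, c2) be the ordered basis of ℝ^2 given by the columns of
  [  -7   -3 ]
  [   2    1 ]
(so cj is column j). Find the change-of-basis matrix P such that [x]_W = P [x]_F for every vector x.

Let M have columns bj and N have columns cj. Then for every x, N [x]_W = x = M [x]_F, so P = N^(-1) M.
Since det N = -1, N^(-1) has integer entries; multiplying gives P = [[2, 1], [1, 1]].

[[2, 1], [1, 1]]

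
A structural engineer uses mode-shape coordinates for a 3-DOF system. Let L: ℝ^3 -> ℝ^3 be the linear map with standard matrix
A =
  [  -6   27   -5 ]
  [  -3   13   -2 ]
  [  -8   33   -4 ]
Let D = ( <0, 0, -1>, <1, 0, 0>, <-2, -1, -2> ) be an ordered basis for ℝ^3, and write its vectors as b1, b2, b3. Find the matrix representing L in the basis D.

Let P have columns b1, ..., b3. Then [L]_D = P^(-1) A P.
Here det P = 1, so P^(-1) is integer; computing A P first and then P^(-1)(A P) gives [[0, 2, 3], [1, 0, 1], [-2, 3, 3]].

[[0, 2, 3], [1, 0, 1], [-2, 3, 3]]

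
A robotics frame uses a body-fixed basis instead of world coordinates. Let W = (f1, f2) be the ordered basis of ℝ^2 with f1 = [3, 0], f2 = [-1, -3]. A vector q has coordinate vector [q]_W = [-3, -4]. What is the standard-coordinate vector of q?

By definition q = -3f1 - 4f2.
Summing componentwise gives [-5, 12].

[-5, 12]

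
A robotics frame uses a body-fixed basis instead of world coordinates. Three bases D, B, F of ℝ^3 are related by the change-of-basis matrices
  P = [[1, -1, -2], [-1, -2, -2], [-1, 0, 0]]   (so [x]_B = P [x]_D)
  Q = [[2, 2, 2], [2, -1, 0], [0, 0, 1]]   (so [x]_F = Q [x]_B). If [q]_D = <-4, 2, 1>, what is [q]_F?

Composing the changes, [q]_F = Q P [q]_D.
Q P = [[-2, -6, -8], [3, 0, -2], [-1, 0, 0]]; applying this to <-4, 2, 1> gives <-12, -14, 4>.

<-12, -14, 4>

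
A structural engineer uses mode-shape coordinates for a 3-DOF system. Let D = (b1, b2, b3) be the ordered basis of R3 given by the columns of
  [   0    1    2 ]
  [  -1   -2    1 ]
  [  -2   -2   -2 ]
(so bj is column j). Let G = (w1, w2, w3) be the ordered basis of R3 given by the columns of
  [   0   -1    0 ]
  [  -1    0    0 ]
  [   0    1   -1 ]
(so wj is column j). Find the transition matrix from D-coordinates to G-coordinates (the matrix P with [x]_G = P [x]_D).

[[1, 2, -1], [0, -1, -2], [2, 1, 0]]

Column j of P is [bj]_G, since P maps D-coordinates to G-coordinates.
Expressing b1 in G: b1 = w1 + 0·w2 + 2w3, so column 1 of P is (1, 0, 2).
Doing the same for each bj gives P = [[1, 2, -1], [0, -1, -2], [2, 1, 0]].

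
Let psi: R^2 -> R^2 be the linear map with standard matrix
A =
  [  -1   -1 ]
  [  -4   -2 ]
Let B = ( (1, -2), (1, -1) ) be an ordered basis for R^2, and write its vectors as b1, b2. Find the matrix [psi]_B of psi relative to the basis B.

[[-1, 2], [2, -2]]

The j-th column of [psi]_B is [psi(bj)]_B.
psi(b1) = A b1 = (1, 0) = -b1 + 2b2, so column 1 is (-1, 2).
Repeating for b2 and assembling the columns gives [[-1, 2], [2, -2]].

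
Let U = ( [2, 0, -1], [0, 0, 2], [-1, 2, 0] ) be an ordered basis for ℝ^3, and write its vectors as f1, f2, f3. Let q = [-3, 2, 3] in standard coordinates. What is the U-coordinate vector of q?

[-1, 1, 1]

Write q = c_1 f1 + ... + c_3 f3 and solve for the c_i.
Row-reducing the augmented matrix [M | q] gives c = (-1, 1, 1).
Check: -f1 + f2 + f3 = [-3, 2, 3].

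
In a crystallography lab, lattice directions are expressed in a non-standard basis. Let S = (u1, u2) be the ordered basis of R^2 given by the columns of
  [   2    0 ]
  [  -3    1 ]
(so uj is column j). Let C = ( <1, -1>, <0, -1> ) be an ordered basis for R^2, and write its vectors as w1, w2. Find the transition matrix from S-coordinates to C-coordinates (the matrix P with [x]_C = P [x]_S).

[[2, 0], [1, -1]]

Take x = uj: its S-coordinates are the j-th standard unit vector, so P e_j — column j of P — equals [uj]_C.
u1 = 2w1 + w2, giving column 1 = <2, 1>; repeating for each j gives P = [[2, 0], [1, -1]].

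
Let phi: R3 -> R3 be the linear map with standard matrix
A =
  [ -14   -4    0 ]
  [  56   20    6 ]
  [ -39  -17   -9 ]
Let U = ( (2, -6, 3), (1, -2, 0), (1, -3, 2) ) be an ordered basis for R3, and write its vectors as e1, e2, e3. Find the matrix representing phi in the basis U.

Let P have columns e1, ..., e3. Then [phi]_U = P^(-1) A P.
Here det P = 1, so P^(-1) is integer; computing A P first and then P^(-1)(A P) gives [[-1, -3, -2], [-2, -2, 2], [0, 2, 0]].

[[-1, -3, -2], [-2, -2, 2], [0, 2, 0]]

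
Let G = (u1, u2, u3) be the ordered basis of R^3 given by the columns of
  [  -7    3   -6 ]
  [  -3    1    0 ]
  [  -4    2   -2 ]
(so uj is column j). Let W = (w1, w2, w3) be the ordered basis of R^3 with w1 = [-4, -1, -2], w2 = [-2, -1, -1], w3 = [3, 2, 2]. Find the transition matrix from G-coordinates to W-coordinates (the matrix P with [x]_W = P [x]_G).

Let M have columns uj and N have columns wj. Then for every x, N [x]_W = x = M [x]_G, so P = N^(-1) M.
Since det N = 1, N^(-1) has integer entries; multiplying gives P = [[1, -1, 2], [0, 2, 2], [-1, 1, 2]].

[[1, -1, 2], [0, 2, 2], [-1, 1, 2]]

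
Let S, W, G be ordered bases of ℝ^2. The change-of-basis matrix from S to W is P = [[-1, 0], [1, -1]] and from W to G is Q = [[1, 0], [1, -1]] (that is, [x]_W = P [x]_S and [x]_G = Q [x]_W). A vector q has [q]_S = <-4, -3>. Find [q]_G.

First [q]_W = P [q]_S = <4, -1>.
Then [q]_G = Q [q]_W = <4, 5>.

<4, 5>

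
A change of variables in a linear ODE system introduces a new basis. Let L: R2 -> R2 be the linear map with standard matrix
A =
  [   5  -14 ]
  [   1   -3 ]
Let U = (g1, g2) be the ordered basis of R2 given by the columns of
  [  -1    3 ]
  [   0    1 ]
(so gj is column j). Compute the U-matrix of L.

Let P have columns g1, g2. Then [L]_U = P^(-1) A P.
Here det P = -1, so P^(-1) is integer; computing A P first and then P^(-1)(A P) gives [[2, -1], [-1, 0]].

[[2, -1], [-1, 0]]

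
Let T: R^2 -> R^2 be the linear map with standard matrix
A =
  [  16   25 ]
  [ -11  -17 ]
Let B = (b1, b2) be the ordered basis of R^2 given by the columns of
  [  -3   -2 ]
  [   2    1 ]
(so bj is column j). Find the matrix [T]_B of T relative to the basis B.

The j-th column of [T]_B is [T(bj)]_B.
T(b1) = A b1 = [2, -1] = 0·b1 - b2, so column 1 is [0, -1].
Repeating for b2 and assembling the columns gives [[0, 3], [-1, -1]].

[[0, 3], [-1, -1]]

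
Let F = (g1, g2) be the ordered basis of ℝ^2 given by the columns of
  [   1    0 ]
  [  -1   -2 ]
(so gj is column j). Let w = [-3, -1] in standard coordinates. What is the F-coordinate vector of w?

[-3, 2]

Write w = c_1 g1 + c_2 g2 and solve for the c_i.
System: c_1 + 0c_2 = -3, -c_1 - 2c_2 = -1; solving gives c_1 = -3, c_2 = 2.
Check: -3g1 + 2g2 = [-3, -1].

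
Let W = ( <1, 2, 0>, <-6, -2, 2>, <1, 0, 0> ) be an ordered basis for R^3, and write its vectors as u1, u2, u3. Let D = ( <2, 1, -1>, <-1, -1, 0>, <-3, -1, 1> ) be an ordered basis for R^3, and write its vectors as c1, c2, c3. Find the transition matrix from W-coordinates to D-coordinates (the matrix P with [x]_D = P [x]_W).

[[1, 0, -1], [-2, 0, 0], [1, 2, -1]]

Take x = uj: its W-coordinates are the j-th standard unit vector, so P e_j — column j of P — equals [uj]_D.
u1 = c1 - 2c2 + c3, giving column 1 = <1, -2, 1>; repeating for each j gives P = [[1, 0, -1], [-2, 0, 0], [1, 2, -1]].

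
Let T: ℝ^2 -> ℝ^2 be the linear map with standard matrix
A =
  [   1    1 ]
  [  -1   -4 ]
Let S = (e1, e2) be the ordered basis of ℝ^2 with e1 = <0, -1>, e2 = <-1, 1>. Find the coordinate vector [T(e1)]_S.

Column 1 of [T]_S is the S-coordinate vector of T(e1).
In standard coordinates T(e1) = A e1 = <-1, 4>.
Converting to S: <-1, 4> = -3e1 + e2, so the coordinate vector is <-3, 1>.

<-3, 1>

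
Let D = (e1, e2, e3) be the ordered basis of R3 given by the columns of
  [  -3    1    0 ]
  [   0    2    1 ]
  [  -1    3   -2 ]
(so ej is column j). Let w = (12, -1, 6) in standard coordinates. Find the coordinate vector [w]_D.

[w]_D is the unique c with M c = w, where M has columns e1, ..., e3.
Gaussian elimination on [M | w] yields c = (-4, 0, -1).
Check: -4e1 + 0·e2 - e3 = (12, -1, 6).

(-4, 0, -1)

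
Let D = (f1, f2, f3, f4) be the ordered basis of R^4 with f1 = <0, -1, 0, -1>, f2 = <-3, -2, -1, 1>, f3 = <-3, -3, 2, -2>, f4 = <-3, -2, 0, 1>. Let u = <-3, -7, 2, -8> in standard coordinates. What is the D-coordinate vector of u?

<3, 2, 2, -3>

We seek scalars with c_1 f1 + ... + c_4 f4 = u; equivalently solve M c = u where the columns of M are f1, ..., f4.
Gaussian elimination on [M | u] yields c = (3, 2, 2, -3).
Check: 3f1 + 2f2 + 2f3 - 3f4 = <-3, -7, 2, -8>.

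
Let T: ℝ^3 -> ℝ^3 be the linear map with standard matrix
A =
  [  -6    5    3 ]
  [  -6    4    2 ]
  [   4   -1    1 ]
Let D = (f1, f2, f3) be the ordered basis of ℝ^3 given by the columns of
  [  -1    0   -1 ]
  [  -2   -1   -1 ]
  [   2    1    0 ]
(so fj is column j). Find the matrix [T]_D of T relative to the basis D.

[[0, 2, -2], [0, -2, 1], [-2, 0, 1]]

Let P have columns f1, ..., f3. Then [T]_D = P^(-1) A P.
Here det P = -1, so P^(-1) is integer; computing A P first and then P^(-1)(A P) gives [[0, 2, -2], [0, -2, 1], [-2, 0, 1]].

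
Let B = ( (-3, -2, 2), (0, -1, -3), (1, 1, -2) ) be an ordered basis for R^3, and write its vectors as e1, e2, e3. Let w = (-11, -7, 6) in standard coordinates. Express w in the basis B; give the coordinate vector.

(4, 0, 1)

Write w = c_1 e1 + ... + c_3 e3 and solve for the c_i.
Solving this 3x3 system gives c = (4, 0, 1).
Check: 4e1 + 0·e2 + e3 = (-11, -7, 6).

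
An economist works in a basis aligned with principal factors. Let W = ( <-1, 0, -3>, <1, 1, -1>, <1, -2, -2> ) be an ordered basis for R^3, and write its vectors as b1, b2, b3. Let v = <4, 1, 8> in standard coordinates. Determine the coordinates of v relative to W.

<-3, 1, 0>

Write v = c_1 b1 + ... + c_3 b3 and solve for the c_i.
Gaussian elimination on [M | v] yields c = (-3, 1, 0).
Check: -3b1 + b2 + 0·b3 = <4, 1, 8>.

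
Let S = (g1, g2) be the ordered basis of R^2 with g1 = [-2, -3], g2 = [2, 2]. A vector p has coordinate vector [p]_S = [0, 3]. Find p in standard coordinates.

[6, 6]

By definition p = 0·g1 + 3g2.
Summing componentwise gives [6, 6].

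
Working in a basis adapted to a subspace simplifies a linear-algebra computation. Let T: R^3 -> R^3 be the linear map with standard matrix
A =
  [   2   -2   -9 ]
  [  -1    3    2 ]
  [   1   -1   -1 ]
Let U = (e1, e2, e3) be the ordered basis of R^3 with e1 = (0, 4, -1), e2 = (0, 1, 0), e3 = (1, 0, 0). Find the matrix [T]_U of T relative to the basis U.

[[3, 1, -1], [-2, -1, 3], [1, -2, 2]]

Let P have columns e1, ..., e3. Then [T]_U = P^(-1) A P.
Here det P = 1, so P^(-1) is integer; computing A P first and then P^(-1)(A P) gives [[3, 1, -1], [-2, -1, 3], [1, -2, 2]].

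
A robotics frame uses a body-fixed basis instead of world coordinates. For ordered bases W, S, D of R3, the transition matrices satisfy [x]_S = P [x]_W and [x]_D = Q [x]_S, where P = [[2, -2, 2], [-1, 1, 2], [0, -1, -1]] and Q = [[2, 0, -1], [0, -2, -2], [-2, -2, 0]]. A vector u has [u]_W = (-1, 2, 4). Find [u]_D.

First [u]_S = P [u]_W = (2, 11, -6).
Then [u]_D = Q [u]_S = (10, -10, -26).

(10, -10, -26)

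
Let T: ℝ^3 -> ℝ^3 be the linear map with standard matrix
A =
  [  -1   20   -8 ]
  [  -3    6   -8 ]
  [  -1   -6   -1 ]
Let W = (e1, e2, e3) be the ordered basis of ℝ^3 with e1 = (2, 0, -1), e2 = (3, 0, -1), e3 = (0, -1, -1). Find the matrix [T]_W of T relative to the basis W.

Let P have columns e1, ..., e3. Then [T]_W = P^(-1) A P.
Here det P = 1, so P^(-1) is integer; computing A P first and then P^(-1)(A P) gives [[3, -2, -3], [0, 3, -2], [-2, 1, -2]].

[[3, -2, -3], [0, 3, -2], [-2, 1, -2]]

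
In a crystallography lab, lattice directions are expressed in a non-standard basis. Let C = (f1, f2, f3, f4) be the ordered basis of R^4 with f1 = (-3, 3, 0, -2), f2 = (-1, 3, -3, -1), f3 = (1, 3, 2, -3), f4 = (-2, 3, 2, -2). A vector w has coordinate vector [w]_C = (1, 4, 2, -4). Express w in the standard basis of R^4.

(3, 9, -16, -4)

By definition w = f1 + 4f2 + 2f3 - 4f4.
Summing componentwise gives (3, 9, -16, -4).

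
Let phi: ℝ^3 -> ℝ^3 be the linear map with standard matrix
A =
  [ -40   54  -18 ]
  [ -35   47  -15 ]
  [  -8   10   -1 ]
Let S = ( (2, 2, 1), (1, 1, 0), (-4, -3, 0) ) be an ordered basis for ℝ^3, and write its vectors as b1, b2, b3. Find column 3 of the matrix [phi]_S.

Compute phi(b3) = A b3 = (-2, -1, 2) in standard coordinates.
Then write this in S-coordinates: solve for y in y_1 b1 + ... + y_3 b3 = (-2, -1, 2).
This gives y = (2, -2, 1), which is column 3 of [phi]_S.

(2, -2, 1)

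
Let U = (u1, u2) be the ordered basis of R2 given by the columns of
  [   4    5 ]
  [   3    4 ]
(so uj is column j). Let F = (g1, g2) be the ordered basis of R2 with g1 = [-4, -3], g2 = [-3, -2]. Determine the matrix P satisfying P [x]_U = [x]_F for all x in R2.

[[-1, -2], [0, 1]]

Let M have columns uj and N have columns gj. Then for every x, N [x]_F = x = M [x]_U, so P = N^(-1) M.
Since det N = -1, N^(-1) has integer entries; multiplying gives P = [[-1, -2], [0, 1]].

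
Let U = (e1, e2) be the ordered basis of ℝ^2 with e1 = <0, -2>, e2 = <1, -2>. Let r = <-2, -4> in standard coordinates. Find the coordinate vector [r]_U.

<4, -2>

We seek scalars with c_1 e1 + c_2 e2 = r; equivalently solve M c = r where the columns of M are e1, e2.
System: 0c_1 + c_2 = -2, -2c_1 - 2c_2 = -4; solving gives c_1 = 4, c_2 = -2.
Check: 4e1 - 2e2 = <-2, -4>.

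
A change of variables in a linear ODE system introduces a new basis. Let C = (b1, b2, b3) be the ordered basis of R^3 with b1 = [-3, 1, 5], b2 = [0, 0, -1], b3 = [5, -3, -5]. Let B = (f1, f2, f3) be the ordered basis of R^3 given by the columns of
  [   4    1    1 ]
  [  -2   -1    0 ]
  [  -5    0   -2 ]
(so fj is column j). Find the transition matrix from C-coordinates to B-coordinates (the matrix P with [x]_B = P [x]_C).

Column j of P is [bj]_B, since P maps C-coordinates to B-coordinates.
Expressing b1 in B: b1 = -f1 + f2 + 0·f3, so column 1 of P is [-1, 1, 0].
Doing the same for each bj gives P = [[-1, 1, 1], [1, -2, 1], [0, -2, 0]].

[[-1, 1, 1], [1, -2, 1], [0, -2, 0]]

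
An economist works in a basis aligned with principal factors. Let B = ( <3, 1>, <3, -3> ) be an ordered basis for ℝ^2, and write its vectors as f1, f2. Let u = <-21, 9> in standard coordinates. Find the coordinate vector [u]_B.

We seek scalars with c_1 f1 + c_2 f2 = u; equivalently solve M c = u where the columns of M are f1, f2.
System: 3c_1 + 3c_2 = -21, c_1 - 3c_2 = 9; solving gives c_1 = -3, c_2 = -4.
Check: -3f1 - 4f2 = <-21, 9>.

<-3, -4>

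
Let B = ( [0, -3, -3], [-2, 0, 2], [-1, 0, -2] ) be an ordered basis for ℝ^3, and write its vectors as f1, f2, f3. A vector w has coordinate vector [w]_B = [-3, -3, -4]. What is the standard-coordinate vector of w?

[10, 9, 11]

The coordinates say w = -3f1 - 3f2 - 4f3; adding the scaled basis vectors gives [10, 9, 11].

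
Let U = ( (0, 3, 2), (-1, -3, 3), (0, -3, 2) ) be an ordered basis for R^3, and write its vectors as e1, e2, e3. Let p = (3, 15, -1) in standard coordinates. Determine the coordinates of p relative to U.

(3, -3, 1)

[p]_U is the unique c with M c = p, where M has columns e1, ..., e3.
Solving this 3x3 system gives c = (3, -3, 1).
Check: 3e1 - 3e2 + e3 = (3, 15, -1).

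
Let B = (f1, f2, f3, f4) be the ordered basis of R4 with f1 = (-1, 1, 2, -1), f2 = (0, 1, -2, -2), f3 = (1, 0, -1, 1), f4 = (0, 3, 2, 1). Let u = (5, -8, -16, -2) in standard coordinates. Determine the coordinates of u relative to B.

Write u = c_1 f1 + ... + c_4 f4 and solve for the c_i.
Solving this 4x4 system gives c = (-1, 2, 4, -3).
Check: -f1 + 2f2 + 4f3 - 3f4 = (5, -8, -16, -2).

(-1, 2, 4, -3)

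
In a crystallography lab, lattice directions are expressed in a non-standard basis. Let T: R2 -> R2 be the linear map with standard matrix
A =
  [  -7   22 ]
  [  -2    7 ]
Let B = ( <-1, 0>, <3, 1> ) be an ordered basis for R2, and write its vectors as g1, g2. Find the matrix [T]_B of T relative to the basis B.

[[-1, 2], [2, 1]]

Let P have columns g1, g2. Then [T]_B = P^(-1) A P.
Here det P = -1, so P^(-1) is integer; computing A P first and then P^(-1)(A P) gives [[-1, 2], [2, 1]].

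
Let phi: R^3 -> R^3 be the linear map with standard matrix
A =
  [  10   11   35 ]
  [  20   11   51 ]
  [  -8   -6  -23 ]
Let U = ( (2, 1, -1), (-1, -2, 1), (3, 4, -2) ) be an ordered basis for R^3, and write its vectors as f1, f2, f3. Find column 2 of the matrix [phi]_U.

Column 2 of [phi]_U is the U-coordinate vector of phi(f2).
In standard coordinates phi(f2) = A f2 = (3, 9, -3).
Converting to U: (3, 9, -3) = -3f1 + 0·f2 + 3f3, so the coordinate vector is (-3, 0, 3).

(-3, 0, 3)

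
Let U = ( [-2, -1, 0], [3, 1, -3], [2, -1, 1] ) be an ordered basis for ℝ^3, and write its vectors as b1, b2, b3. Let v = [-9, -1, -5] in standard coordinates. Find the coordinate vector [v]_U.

[v]_U is the unique c with M c = v, where M has columns b1, ..., b3.
Solving this 3x3 system gives c = (4, 1, -2).
Check: 4b1 + b2 - 2b3 = [-9, -1, -5].

[4, 1, -2]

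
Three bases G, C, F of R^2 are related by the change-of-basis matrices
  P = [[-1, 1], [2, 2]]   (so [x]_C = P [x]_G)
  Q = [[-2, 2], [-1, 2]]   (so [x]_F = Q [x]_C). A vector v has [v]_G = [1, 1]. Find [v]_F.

Composing the changes, [v]_F = Q P [v]_G.
Q P = [[6, 2], [5, 3]]; applying this to [1, 1] gives [8, 8].

[8, 8]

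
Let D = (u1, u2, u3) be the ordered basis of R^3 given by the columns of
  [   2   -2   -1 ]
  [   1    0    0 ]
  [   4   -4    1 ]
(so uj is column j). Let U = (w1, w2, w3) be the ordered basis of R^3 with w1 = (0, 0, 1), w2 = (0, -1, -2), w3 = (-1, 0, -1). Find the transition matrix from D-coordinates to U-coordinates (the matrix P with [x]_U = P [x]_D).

Let M have columns uj and N have columns wj. Then for every x, N [x]_U = x = M [x]_D, so P = N^(-1) M.
Since det N = -1, N^(-1) has integer entries; multiplying gives P = [[0, -2, 2], [-1, 0, 0], [-2, 2, 1]].

[[0, -2, 2], [-1, 0, 0], [-2, 2, 1]]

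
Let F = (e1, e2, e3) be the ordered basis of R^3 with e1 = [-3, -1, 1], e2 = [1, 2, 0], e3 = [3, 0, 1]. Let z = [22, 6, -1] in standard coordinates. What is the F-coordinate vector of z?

We seek scalars with c_1 e1 + ... + c_3 e3 = z; equivalently solve M c = z where the columns of M are e1, ..., e3.
Gaussian elimination on [M | z] yields c = (-4, 1, 3).
Check: -4e1 + e2 + 3e3 = [22, 6, -1].

[-4, 1, 3]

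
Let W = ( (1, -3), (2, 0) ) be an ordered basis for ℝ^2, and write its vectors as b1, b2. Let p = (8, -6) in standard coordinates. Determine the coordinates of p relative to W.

(2, 3)

We seek scalars with c_1 b1 + c_2 b2 = p; equivalently solve M c = p where the columns of M are b1, b2.
System: c_1 + 2c_2 = 8, -3c_1 + 0c_2 = -6; solving gives c_1 = 2, c_2 = 3.
Check: 2b1 + 3b2 = (8, -6).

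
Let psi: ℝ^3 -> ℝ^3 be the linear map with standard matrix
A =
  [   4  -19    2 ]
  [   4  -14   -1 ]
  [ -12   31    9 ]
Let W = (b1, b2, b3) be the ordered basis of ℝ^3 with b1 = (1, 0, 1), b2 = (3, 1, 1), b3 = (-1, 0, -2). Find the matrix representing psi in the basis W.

[[0, 1, 0], [3, -3, -2], [3, -3, 2]]

With P the matrix whose columns are b1, ..., b3, [psi]_W = P^(-1) A P.
Column by column: psi(b1) = A b1 = (6, 3, -3); its W-coordinates (0, 3, 3) give column 1.
Continuing for each basis vector yields [psi]_W = [[0, 1, 0], [3, -3, -2], [3, -3, 2]].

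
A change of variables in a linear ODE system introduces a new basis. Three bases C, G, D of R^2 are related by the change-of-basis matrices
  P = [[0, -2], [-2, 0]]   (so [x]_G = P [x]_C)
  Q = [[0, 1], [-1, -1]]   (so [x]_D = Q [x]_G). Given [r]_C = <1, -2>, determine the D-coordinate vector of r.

<-2, -2>

Composing the changes, [r]_D = Q P [r]_C.
Q P = [[-2, 0], [2, 2]]; applying this to <1, -2> gives <-2, -2>.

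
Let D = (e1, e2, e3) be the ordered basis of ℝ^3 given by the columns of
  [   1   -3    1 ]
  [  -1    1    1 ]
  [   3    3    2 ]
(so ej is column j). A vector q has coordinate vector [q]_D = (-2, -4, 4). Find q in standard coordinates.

(14, 2, -10)

q = M [q]_D, where M has columns e1, ..., e3.
Carrying out the matrix-vector product, q = (14, 2, -10).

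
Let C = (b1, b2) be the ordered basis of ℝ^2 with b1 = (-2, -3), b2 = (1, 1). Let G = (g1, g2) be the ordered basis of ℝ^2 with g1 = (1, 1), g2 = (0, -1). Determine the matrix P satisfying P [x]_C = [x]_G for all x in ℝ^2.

[[-2, 1], [1, 0]]

Take x = bj: its C-coordinates are the j-th standard unit vector, so P e_j — column j of P — equals [bj]_G.
b1 = -2g1 + g2, giving column 1 = (-2, 1); repeating for each j gives P = [[-2, 1], [1, 0]].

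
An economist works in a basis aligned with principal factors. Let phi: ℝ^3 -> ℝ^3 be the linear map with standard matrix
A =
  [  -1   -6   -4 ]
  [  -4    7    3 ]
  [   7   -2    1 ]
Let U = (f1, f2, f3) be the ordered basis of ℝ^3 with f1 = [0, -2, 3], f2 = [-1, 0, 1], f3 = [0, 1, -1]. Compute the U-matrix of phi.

[[2, -2, -1], [0, 3, 2], [-1, 3, 2]]

Let P have columns f1, ..., f3. Then [phi]_U = P^(-1) A P.
Here det P = -1, so P^(-1) is integer; computing A P first and then P^(-1)(A P) gives [[2, -2, -1], [0, 3, 2], [-1, 3, 2]].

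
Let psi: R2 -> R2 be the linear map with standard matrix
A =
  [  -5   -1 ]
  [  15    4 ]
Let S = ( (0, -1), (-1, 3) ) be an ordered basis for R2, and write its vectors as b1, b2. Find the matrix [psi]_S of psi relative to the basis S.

[[1, -3], [-1, -2]]

The j-th column of [psi]_S is [psi(bj)]_S.
psi(b1) = A b1 = (1, -4) = b1 - b2, so column 1 is (1, -1).
Repeating for b2 and assembling the columns gives [[1, -3], [-1, -2]].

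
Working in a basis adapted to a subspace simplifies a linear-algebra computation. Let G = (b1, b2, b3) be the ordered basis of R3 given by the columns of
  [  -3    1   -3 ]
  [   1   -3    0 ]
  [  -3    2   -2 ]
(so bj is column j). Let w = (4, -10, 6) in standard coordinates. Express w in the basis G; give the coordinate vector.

Write w = c_1 b1 + ... + c_3 b3 and solve for the c_i.
Gaussian elimination on [M | w] yields c = (2, 4, -2).
Check: 2b1 + 4b2 - 2b3 = (4, -10, 6).

(2, 4, -2)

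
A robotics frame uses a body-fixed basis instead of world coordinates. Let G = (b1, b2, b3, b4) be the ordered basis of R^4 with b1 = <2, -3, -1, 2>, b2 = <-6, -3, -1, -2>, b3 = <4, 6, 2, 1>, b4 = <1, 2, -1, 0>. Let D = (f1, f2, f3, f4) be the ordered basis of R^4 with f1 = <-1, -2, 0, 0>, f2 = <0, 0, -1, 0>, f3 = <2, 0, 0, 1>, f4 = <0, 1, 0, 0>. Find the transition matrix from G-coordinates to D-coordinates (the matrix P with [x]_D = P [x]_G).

Let M have columns bj and N have columns fj. Then for every x, N [x]_D = x = M [x]_G, so P = N^(-1) M.
Since det N = 1, N^(-1) has integer entries; multiplying gives P = [[2, 2, -2, -1], [1, 1, -2, 1], [2, -2, 1, 0], [1, 1, 2, 0]].

[[2, 2, -2, -1], [1, 1, -2, 1], [2, -2, 1, 0], [1, 1, 2, 0]]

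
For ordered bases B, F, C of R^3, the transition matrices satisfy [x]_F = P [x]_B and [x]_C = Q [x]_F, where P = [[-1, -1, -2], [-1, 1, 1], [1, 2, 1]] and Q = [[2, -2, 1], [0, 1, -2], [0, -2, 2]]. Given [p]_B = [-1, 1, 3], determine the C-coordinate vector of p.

[-18, -3, -2]

Apply P to get F-coordinates [-6, 5, 4], then Q to get C-coordinates.
The result is [p]_C = [-18, -3, -2].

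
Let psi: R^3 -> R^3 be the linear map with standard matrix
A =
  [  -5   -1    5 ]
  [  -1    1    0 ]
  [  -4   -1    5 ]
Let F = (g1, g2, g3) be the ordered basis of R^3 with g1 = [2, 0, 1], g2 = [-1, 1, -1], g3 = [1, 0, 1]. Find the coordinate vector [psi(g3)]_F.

Column 3 of [psi]_F is the F-coordinate vector of psi(g3).
In standard coordinates psi(g3) = A g3 = [0, -1, 1].
Converting to F: [0, -1, 1] = -g1 - g2 + g3, so the coordinate vector is [-1, -1, 1].

[-1, -1, 1]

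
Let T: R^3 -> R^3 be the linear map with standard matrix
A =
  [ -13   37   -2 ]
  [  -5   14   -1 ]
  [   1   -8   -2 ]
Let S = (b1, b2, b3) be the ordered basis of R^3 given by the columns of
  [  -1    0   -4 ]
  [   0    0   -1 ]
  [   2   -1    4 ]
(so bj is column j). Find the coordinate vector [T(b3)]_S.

[1, -2, -2]

Compute T(b3) = A b3 = [7, 2, -4] in standard coordinates.
Then write this in S-coordinates: solve for y in y_1 b1 + ... + y_3 b3 = [7, 2, -4].
This gives y = [1, -2, -2], which is column 3 of [T]_S.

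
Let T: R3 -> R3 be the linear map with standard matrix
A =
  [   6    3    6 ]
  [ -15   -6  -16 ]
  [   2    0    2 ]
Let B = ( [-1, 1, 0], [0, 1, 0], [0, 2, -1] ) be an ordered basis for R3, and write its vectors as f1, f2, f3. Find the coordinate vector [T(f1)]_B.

[3, 2, 2]

Compute T(f1) = A f1 = [-3, 9, -2] in standard coordinates.
Then write this in B-coordinates: solve for y in y_1 f1 + ... + y_3 f3 = [-3, 9, -2].
This gives y = [3, 2, 2], which is column 1 of [T]_B.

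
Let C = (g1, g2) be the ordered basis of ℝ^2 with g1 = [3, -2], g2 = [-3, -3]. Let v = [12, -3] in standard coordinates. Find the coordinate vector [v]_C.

[3, -1]

We seek scalars with c_1 g1 + c_2 g2 = v; equivalently solve M c = v where the columns of M are g1, g2.
System: 3c_1 - 3c_2 = 12, -2c_1 - 3c_2 = -3; solving gives c_1 = 3, c_2 = -1.
Check: 3g1 - g2 = [12, -3].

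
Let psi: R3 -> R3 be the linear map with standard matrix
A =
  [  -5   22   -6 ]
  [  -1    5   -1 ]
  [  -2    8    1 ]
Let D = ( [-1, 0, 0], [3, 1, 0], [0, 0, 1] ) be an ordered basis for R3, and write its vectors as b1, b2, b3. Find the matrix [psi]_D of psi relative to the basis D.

[[-2, -1, 3], [1, 2, -1], [2, 2, 1]]

The j-th column of [psi]_D is [psi(bj)]_D.
psi(b1) = A b1 = [5, 1, 2] = -2b1 + b2 + 2b3, so column 1 is [-2, 1, 2].
Repeating for b2, b3 and assembling the columns gives [[-2, -1, 3], [1, 2, -1], [2, 2, 1]].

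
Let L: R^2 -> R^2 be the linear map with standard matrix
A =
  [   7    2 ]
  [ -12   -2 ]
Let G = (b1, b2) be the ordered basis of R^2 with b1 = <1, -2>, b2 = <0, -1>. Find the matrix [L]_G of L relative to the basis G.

[[3, -2], [2, 2]]

Let P have columns b1, b2. Then [L]_G = P^(-1) A P.
Here det P = -1, so P^(-1) is integer; computing A P first and then P^(-1)(A P) gives [[3, -2], [2, 2]].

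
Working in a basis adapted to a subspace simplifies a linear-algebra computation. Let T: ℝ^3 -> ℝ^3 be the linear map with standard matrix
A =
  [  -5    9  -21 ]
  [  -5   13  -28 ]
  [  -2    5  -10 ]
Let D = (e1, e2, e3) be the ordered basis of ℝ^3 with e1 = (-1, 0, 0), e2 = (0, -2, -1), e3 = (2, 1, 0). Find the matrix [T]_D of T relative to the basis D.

The j-th column of [T]_D is [T(ej)]_D.
T(e1) = A e1 = (5, 5, 2) = -3e1 - 2e2 + e3, so column 1 is (-3, -2, 1).
Repeating for e2, e3 and assembling the columns gives [[-3, 1, 3], [-2, 0, -1], [1, 2, 1]].

[[-3, 1, 3], [-2, 0, -1], [1, 2, 1]]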